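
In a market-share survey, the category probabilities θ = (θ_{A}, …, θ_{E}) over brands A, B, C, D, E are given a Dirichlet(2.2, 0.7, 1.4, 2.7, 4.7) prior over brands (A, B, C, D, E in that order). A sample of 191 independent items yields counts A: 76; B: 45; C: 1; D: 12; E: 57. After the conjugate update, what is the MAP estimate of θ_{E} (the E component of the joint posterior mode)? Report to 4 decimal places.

The Dirichlet prior is conjugate to the Multinomial likelihood: each posterior αⱼ = prior αⱼ + observed count nⱼ.
Posterior concentration: (78.2, 45.7, 2.4, 14.7, 61.7), total = 202.7.
Joint mode component: (α_{E}−1)/(Σα−K) = 60.7/197.7 = 0.3070.

0.3070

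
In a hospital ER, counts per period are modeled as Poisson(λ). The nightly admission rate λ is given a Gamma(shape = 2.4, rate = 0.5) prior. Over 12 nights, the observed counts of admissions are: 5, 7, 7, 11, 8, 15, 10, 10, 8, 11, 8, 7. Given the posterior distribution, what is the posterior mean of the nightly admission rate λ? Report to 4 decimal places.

8.7520

With a Gamma(shape α, rate β) prior, the Poisson likelihood is conjugate: the posterior is Gamma(α + ΣXᵢ, β + n).
Sum of counts S = 107 over n = 12 nights.
Posterior: Gamma(α+S, β+n) = Gamma(2.4+107, 0.5+12) = Gamma(109.4, 12.5).
Posterior mean = α/β = 109.4/12.5 = 8.7520.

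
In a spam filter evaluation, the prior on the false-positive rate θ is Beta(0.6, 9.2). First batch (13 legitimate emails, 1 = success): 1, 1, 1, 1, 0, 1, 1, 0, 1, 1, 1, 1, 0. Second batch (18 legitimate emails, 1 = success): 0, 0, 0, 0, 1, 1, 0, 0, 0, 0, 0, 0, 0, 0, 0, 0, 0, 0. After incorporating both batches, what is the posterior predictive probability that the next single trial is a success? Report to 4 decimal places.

The Beta prior is conjugate to a Binomial/Bernoulli likelihood; the update adds successes to α and failures to β.
After batch 1: Beta(0.6+10, 9.2+3) = Beta(10.6, 12.2).
After batch 2: Beta(10.6+2, 12.2+16) = Beta(12.6, 28.2).
For a single future Bernoulli trial, P(success | data) = α/(α+β) = 0.3088.

0.3088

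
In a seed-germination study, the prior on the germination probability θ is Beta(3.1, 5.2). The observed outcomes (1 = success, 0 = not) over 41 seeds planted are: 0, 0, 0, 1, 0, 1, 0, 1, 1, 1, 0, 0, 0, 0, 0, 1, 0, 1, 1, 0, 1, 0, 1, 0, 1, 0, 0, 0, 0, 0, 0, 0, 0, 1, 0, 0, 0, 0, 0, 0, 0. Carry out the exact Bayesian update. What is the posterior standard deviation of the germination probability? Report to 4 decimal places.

0.0650

The Beta prior is conjugate to a Binomial/Bernoulli likelihood; the update adds successes to α and failures to β.
Posterior: Beta(α+k, β+n−k) = Beta(3.1+12, 5.2+29) = Beta(15.1, 34.2).
Var = αβ/((α+β)²(α+β+1)) = 15.1·34.2/(49.3²·50.3) = 0.00422417; SD = √0.00422417 = 0.0650.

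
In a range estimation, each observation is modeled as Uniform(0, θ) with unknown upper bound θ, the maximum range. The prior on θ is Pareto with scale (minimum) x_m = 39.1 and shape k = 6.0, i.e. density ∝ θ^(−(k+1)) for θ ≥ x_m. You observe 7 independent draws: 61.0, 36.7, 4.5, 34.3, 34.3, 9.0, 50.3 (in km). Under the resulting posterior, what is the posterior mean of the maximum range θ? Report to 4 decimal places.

66.0833

A Pareto(scale x_m, shape k) prior on the upper bound θ of Uniform(0, θ) is conjugate: posterior is Pareto(max(x_m, max xᵢ), k + n).
Sample maximum = 61.0; prior scale x_m = 39.1 → posterior scale = max = 61.0.
Posterior shape = 6.0 + 7 = 13.0.
E[θ|data] = k·x_m/(k−1) = 13.0·61.0/12.0 = 66.0833.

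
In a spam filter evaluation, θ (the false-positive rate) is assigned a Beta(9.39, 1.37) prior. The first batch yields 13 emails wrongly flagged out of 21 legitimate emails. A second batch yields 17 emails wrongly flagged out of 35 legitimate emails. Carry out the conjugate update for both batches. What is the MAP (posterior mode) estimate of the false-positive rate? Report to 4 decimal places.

The Beta prior is conjugate to a Binomial/Bernoulli likelihood; the update adds successes to α and failures to β.
After batch 1: Beta(9.39+13, 1.37+8) = Beta(22.39, 9.37).
After batch 2: Beta(22.39+17, 9.37+18) = Beta(39.39, 27.37).
Mode of Beta(a,b) for a,b>1 is (a−1)/(a+b−2) = 38.39/64.76 = 0.5928.

0.5928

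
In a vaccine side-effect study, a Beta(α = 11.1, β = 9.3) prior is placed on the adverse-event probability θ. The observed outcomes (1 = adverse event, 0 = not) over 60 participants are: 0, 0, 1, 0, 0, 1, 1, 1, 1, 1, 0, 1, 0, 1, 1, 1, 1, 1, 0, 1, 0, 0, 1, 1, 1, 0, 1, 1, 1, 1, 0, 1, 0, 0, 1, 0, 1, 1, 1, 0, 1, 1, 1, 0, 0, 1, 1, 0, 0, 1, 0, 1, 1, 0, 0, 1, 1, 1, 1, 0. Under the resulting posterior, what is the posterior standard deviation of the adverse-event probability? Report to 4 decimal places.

The Beta prior is conjugate to a Binomial/Bernoulli likelihood; the update adds successes to α and failures to β.
Posterior: Beta(α+k, β+n−k) = Beta(11.1+37, 9.3+23) = Beta(48.1, 32.3).
Var = αβ/((α+β)²(α+β+1)) = 48.1·32.3/(80.4²·81.4) = 0.00295264; SD = √0.00295264 = 0.0543.

0.0543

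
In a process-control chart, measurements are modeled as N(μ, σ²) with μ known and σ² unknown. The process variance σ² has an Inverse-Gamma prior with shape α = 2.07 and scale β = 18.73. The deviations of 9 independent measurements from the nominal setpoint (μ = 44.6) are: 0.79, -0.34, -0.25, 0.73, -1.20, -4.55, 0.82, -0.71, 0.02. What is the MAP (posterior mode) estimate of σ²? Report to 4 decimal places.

With known mean μ and an Inverse-Gamma(α, β) prior on σ², the Normal likelihood is conjugate: posterior is Inv-Gamma(α + n/2, β + Σ(xᵢ−μ)²/2).
Σ(xᵢ−μ)² = (0.79)² + (-0.34)² + (-0.25)² + (0.73)² + (-1.20)² + (-4.55)² + (0.82)² + (-0.71)² + (0.02)² = 24.6545.
Posterior: Inv-Gamma(2.07 + 9/2, 18.73 + 24.6545/2) = Inv-Gamma(6.57, 31.05725).
Mode = β/(α+1) = 31.05725/7.57 = 4.1027.

4.1027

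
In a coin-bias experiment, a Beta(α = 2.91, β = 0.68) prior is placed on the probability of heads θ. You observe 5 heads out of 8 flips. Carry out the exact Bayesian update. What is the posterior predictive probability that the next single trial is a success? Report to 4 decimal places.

The Beta prior is conjugate to a Binomial/Bernoulli likelihood; the update adds successes to α and failures to β.
Posterior: Beta(α+k, β+n−k) = Beta(2.91+5, 0.68+3) = Beta(7.91, 3.68).
For a single future Bernoulli trial, P(success | data) = α/(α+β) = 0.6825.

0.6825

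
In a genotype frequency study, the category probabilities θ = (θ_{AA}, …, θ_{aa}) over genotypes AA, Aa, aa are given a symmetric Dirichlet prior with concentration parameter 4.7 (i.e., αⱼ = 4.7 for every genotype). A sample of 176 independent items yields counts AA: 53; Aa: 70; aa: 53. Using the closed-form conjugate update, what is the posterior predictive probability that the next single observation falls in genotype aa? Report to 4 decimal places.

The Dirichlet prior is conjugate to the Multinomial likelihood: each posterior αⱼ = prior αⱼ + observed count nⱼ.
Posterior concentration: (57.7, 74.7, 57.7), total = 190.1.
P(next = aa | data) = α_{aa}/Σα = 0.3035.

0.3035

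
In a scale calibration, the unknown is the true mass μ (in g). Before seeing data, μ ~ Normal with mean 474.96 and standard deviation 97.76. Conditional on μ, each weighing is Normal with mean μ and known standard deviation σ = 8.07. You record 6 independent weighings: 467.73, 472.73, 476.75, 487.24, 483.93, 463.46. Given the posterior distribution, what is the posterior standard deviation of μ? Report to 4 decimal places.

3.2927

For Normal data with known variance σ², a Normal(μ₀, σ₀²) prior on μ is conjugate. Posterior precision = 1/σ₀² + n/σ²; posterior mean is the precision-weighted average of μ₀ and x̄.
σ₀² = 97.76² = 9557.0176, σ² = 8.07² = 65.1249; σ² + n·σ₀² = 65.1249 + 6·9557.0176 = 57407.2305.
Posterior precision = 1/σ₀² + n/σ² = 1/9557.0176 + 6/65.1249 = (σ² + n·σ₀²)/(σ₀²σ²) = 57407.2305/(9557.0176·65.1249); posterior variance σₙ² = σ₀²σ²/(σ² + n·σ₀²) = 9557.0176·65.1249/57407.2305 = 10.841837.
Posterior SD = √σₙ² = √(9557.0176·65.1249/57407.2305) = 3.2927.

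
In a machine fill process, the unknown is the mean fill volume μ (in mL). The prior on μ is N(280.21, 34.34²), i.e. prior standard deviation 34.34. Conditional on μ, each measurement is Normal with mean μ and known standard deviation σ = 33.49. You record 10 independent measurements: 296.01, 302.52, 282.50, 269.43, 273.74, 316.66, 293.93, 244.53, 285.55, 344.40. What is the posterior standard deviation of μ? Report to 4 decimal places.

For Normal data with known variance σ², a Normal(μ₀, σ₀²) prior on μ is conjugate. Posterior precision = 1/σ₀² + n/σ²; posterior mean is the precision-weighted average of μ₀ and x̄.
σ₀² = 34.34² = 1179.2356, σ² = 33.49² = 1121.5801; σ² + n·σ₀² = 1121.5801 + 10·1179.2356 = 12913.9361.
Posterior precision = 1/σ₀² + n/σ² = 1/1179.2356 + 10/1121.5801 = (σ² + n·σ₀²)/(σ₀²σ²) = 12913.9361/(1179.2356·1121.5801); posterior variance σₙ² = σ₀²σ²/(σ² + n·σ₀²) = 1179.2356·1121.5801/12913.9361 = 102.417046.
Posterior SD = √σₙ² = √(1179.2356·1121.5801/12913.9361) = 10.1201.

10.1201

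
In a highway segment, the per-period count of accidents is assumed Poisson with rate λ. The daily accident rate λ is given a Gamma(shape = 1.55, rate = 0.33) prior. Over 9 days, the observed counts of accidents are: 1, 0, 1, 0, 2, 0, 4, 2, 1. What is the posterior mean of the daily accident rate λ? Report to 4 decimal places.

With a Gamma(shape α, rate β) prior, the Poisson likelihood is conjugate: the posterior is Gamma(α + ΣXᵢ, β + n).
Sum of counts S = 11 over n = 9 days.
Posterior: Gamma(α+S, β+n) = Gamma(1.55+11, 0.33+9) = Gamma(12.55, 9.33).
Posterior mean = α/β = 12.55/9.33 = 1.3451.

1.3451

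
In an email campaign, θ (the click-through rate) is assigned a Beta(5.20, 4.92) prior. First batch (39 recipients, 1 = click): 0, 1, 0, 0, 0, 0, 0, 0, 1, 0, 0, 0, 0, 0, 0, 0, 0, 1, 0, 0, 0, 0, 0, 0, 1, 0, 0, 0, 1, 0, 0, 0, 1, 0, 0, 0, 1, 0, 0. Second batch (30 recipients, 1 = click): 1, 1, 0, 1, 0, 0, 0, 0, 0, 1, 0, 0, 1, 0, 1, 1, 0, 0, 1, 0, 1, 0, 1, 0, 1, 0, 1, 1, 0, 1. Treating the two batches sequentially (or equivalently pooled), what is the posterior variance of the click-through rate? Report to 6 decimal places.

The Beta prior is conjugate to a Binomial/Bernoulli likelihood; the update adds successes to α and failures to β.
After batch 1: Beta(5.20+7, 4.92+32) = Beta(12.20, 36.92).
After batch 2: Beta(12.20+14, 36.92+16) = Beta(26.20, 52.92).
Var = αβ/((α+β)²(α+β+1)) = 26.20·52.92/(79.12²·80.12) = 0.002764.

0.002764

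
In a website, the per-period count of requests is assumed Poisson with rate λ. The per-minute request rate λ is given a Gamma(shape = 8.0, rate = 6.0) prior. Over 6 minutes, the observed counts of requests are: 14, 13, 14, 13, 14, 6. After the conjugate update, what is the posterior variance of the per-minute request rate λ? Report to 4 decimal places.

0.5694

With a Gamma(shape α, rate β) prior, the Poisson likelihood is conjugate: the posterior is Gamma(α + ΣXᵢ, β + n).
Sum of counts S = 74 over n = 6 minutes.
Posterior: Gamma(α+S, β+n) = Gamma(8.0+74, 6.0+6) = Gamma(82.0, 12.0).
Var = α/β² = 82.0/12.0² = 0.5694.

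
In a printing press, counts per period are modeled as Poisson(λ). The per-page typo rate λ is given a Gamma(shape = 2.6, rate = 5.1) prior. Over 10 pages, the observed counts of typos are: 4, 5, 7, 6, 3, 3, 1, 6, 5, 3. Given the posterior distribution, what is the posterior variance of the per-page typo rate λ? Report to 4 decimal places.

0.2000

With a Gamma(shape α, rate β) prior, the Poisson likelihood is conjugate: the posterior is Gamma(α + ΣXᵢ, β + n).
Sum of counts S = 43 over n = 10 pages.
Posterior: Gamma(α+S, β+n) = Gamma(2.6+43, 5.1+10) = Gamma(45.6, 15.1).
Var = α/β² = 45.6/15.1² = 0.2000.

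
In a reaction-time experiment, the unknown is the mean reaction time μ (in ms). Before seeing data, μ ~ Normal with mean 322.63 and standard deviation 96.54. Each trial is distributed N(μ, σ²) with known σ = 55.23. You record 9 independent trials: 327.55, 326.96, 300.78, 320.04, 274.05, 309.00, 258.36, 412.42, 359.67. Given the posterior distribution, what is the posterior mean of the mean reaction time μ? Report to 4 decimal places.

321.0390

For Normal data with known variance σ², a Normal(μ₀, σ₀²) prior on μ is conjugate. Posterior precision = 1/σ₀² + n/σ²; posterior mean is the precision-weighted average of μ₀ and x̄.
Σxᵢ = 327.55 + 326.96 + 300.78 + 320.04 + 274.05 + 309.00 + 258.36 + 412.42 + 359.67 = 2888.83, so n·x̄ = 2888.83.
σ₀² = 96.54² = 9319.9716, σ² = 55.23² = 3050.3529; σ² + n·σ₀² = 3050.3529 + 9·9319.9716 = 86930.0973.
Posterior mean = (μ₀/σ₀² + n·x̄/σ²)/(1/σ₀² + n/σ²) = (σ²·μ₀ + σ₀²·n·x̄)/(σ² + n·σ₀²) = (3050.3529·322.63 + 9319.9716·2888.83)/86930.0973 = 27907948.913355/86930.0973 = 321.0390.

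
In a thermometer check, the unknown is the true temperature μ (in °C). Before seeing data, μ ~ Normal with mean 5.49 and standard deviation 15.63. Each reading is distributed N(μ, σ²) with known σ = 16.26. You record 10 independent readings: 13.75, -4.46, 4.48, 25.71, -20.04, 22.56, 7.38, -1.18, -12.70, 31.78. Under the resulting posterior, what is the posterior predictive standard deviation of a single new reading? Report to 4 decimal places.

For Normal data with known variance σ², a Normal(μ₀, σ₀²) prior on μ is conjugate. Posterior precision = 1/σ₀² + n/σ²; posterior mean is the precision-weighted average of μ₀ and x̄.
σ₀² = 15.63² = 244.2969, σ² = 16.26² = 264.3876; σ² + n·σ₀² = 264.3876 + 10·244.2969 = 2707.3566.
Posterior precision = 1/σ₀² + n/σ² = 1/244.2969 + 10/264.3876 = (σ² + n·σ₀²)/(σ₀²σ²) = 2707.3566/(244.2969·264.3876); posterior variance σₙ² = σ₀²σ²/(σ² + n·σ₀²) = 244.2969·264.3876/2707.3566 = 23.856876.
Predictive variance for one new observation = σₙ² + σ² = 244.2969·264.3876/2707.3566 + 264.3876 = σ²·(σ₀² + 2707.3566)/2707.3566 = 264.3876·2951.6535/2707.3566 = 288.244476; SD = √(264.3876·2951.6535/2707.3566) = 16.9778.

16.9778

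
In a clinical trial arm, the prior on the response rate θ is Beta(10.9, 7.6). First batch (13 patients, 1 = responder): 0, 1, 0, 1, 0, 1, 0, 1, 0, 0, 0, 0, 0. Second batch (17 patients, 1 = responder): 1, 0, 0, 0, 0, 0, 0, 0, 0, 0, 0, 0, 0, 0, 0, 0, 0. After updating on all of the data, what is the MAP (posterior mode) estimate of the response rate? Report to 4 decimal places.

0.3204

The Beta prior is conjugate to a Binomial/Bernoulli likelihood; the update adds successes to α and failures to β.
After batch 1: Beta(10.9+4, 7.6+9) = Beta(14.9, 16.6).
After batch 2: Beta(14.9+1, 16.6+16) = Beta(15.9, 32.6).
Mode of Beta(a,b) for a,b>1 is (a−1)/(a+b−2) = 14.9/46.5 = 0.3204.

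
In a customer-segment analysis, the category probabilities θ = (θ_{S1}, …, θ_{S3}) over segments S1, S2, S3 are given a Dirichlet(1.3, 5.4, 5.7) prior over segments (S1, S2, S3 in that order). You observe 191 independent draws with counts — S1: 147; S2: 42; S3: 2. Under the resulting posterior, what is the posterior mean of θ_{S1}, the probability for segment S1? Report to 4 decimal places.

The Dirichlet prior is conjugate to the Multinomial likelihood: each posterior αⱼ = prior αⱼ + observed count nⱼ.
Posterior concentration: (148.3, 47.4, 7.7), total = 203.4.
E[θ_{S1}|data] = α_{S1}/Σα = 148.3/203.4 = 0.7291.

0.7291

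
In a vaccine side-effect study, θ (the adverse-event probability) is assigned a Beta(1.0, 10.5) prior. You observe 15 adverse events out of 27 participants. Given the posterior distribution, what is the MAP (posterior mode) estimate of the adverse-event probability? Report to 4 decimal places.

The Beta prior is conjugate to a Binomial/Bernoulli likelihood; the update adds successes to α and failures to β.
Posterior: Beta(α+k, β+n−k) = Beta(1.0+15, 10.5+12) = Beta(16.0, 22.5).
Mode of Beta(a,b) for a,b>1 is (a−1)/(a+b−2) = 15.0/36.5 = 0.4110.

0.4110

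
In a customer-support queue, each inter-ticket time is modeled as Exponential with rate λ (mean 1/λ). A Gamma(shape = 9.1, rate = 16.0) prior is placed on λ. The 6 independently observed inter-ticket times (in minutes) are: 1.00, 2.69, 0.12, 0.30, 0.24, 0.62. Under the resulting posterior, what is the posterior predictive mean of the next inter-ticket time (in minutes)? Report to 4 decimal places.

With a Gamma(shape α, rate β) prior on the exponential rate λ, the posterior after n observations with total T = Σxᵢ is Gamma(α+n, β+T).
Sum of observations T = 4.97 minutes; n = 6.
Posterior: Gamma(9.1+6, 16.0+4.97) = Gamma(15.1, 20.97).
The predictive distribution for the next observation is Lomax; its mean is β/(α−1) = 20.97/14.1 = 1.4872.

1.4872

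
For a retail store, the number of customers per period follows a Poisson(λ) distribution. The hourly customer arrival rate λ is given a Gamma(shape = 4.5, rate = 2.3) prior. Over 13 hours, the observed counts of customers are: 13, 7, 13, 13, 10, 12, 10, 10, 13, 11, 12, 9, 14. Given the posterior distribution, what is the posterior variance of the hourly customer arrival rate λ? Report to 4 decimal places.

With a Gamma(shape α, rate β) prior, the Poisson likelihood is conjugate: the posterior is Gamma(α + ΣXᵢ, β + n).
Sum of counts S = 147 over n = 13 hours.
Posterior: Gamma(α+S, β+n) = Gamma(4.5+147, 2.3+13) = Gamma(151.5, 15.3).
Var = α/β² = 151.5/15.3² = 0.6472.

0.6472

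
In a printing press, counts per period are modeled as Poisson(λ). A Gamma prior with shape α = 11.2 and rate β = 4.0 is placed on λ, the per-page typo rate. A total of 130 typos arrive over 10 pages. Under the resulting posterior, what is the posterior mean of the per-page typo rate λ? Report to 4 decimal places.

With a Gamma(shape α, rate β) prior, the Poisson likelihood is conjugate: the posterior is Gamma(α + ΣXᵢ, β + n).
Posterior: Gamma(α+S, β+n) = Gamma(11.2+130, 4.0+10) = Gamma(141.2, 14.0).
Posterior mean = α/β = 141.2/14.0 = 10.0857.

10.0857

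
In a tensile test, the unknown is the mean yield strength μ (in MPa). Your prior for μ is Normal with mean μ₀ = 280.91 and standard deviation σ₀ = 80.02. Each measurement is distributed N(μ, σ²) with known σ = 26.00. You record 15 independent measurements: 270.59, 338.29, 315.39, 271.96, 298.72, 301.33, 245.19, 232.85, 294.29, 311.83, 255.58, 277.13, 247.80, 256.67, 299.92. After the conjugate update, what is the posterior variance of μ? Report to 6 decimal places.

44.751698

For Normal data with known variance σ², a Normal(μ₀, σ₀²) prior on μ is conjugate. Posterior precision = 1/σ₀² + n/σ²; posterior mean is the precision-weighted average of μ₀ and x̄.
σ₀² = 80.02² = 6403.2004, σ² = 26.00² = 676; σ² + n·σ₀² = 676 + 15·6403.2004 = 96724.006.
Posterior precision = 1/σ₀² + n/σ² = 1/6403.2004 + 15/676 = (σ² + n·σ₀²)/(σ₀²σ²) = 96724.006/(6403.2004·676); posterior variance σₙ² = σ₀²σ²/(σ² + n·σ₀²) = 6403.2004·676/96724.006 = 44.751698.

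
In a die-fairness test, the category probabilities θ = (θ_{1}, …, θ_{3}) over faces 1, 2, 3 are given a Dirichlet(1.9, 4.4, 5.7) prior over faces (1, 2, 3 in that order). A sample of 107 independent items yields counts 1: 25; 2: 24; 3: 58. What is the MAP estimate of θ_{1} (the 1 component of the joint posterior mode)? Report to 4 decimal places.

The Dirichlet prior is conjugate to the Multinomial likelihood: each posterior αⱼ = prior αⱼ + observed count nⱼ.
Posterior concentration: (26.9, 28.4, 63.7), total = 119.0.
Joint mode component: (α_{1}−1)/(Σα−K) = 25.9/116.0 = 0.2233.

0.2233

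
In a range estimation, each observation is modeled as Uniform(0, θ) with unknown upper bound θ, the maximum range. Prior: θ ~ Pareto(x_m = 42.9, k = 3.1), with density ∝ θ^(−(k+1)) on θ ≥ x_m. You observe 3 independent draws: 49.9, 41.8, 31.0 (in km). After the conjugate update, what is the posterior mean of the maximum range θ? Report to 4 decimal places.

59.6843

A Pareto(scale x_m, shape k) prior on the upper bound θ of Uniform(0, θ) is conjugate: posterior is Pareto(max(x_m, max xᵢ), k + n).
Sample maximum = 49.9; prior scale x_m = 42.9 → posterior scale = max = 49.9.
Posterior shape = 3.1 + 3 = 6.1.
E[θ|data] = k·x_m/(k−1) = 6.1·49.9/5.1 = 59.6843.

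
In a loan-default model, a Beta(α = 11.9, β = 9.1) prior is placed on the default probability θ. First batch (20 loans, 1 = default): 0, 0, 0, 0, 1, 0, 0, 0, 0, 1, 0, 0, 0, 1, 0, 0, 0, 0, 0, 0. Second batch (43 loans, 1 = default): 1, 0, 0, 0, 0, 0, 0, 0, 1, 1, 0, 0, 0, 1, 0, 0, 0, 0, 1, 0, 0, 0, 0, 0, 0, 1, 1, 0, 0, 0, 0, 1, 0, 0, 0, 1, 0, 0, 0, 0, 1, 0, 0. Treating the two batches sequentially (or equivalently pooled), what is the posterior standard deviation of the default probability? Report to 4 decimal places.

The Beta prior is conjugate to a Binomial/Bernoulli likelihood; the update adds successes to α and failures to β.
After batch 1: Beta(11.9+3, 9.1+17) = Beta(14.9, 26.1).
After batch 2: Beta(14.9+10, 26.1+33) = Beta(24.9, 59.1).
Var = αβ/((α+β)²(α+β+1)) = 24.9·59.1/(84.0²·85.0) = 0.00245363; SD = √0.00245363 = 0.0495.

0.0495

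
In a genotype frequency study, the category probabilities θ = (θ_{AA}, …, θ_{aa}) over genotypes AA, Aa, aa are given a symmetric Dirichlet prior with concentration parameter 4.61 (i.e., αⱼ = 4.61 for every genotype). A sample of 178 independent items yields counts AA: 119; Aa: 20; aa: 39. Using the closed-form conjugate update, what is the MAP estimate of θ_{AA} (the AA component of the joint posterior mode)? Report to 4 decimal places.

The Dirichlet prior is conjugate to the Multinomial likelihood: each posterior αⱼ = prior αⱼ + observed count nⱼ.
Posterior concentration: (123.61, 24.61, 43.61), total = 191.83.
Joint mode component: (α_{AA}−1)/(Σα−K) = 122.61/188.83 = 0.6493.

0.6493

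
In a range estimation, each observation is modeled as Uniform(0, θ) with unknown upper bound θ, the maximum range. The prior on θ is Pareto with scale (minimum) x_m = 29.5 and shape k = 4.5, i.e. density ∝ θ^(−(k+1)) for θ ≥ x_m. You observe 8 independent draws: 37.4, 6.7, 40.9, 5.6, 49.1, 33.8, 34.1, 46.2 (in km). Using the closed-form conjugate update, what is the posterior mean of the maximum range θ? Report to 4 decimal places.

53.3696

A Pareto(scale x_m, shape k) prior on the upper bound θ of Uniform(0, θ) is conjugate: posterior is Pareto(max(x_m, max xᵢ), k + n).
Sample maximum = 49.1; prior scale x_m = 29.5 → posterior scale = max = 49.1.
Posterior shape = 4.5 + 8 = 12.5.
E[θ|data] = k·x_m/(k−1) = 12.5·49.1/11.5 = 53.3696.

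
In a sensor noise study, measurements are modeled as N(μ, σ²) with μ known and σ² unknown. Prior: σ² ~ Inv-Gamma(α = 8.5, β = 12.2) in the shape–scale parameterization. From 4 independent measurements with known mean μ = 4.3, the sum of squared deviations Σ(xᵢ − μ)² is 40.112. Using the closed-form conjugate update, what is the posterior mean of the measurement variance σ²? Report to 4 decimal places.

3.3954

With known mean μ and an Inverse-Gamma(α, β) prior on σ², the Normal likelihood is conjugate: posterior is Inv-Gamma(α + n/2, β + Σ(xᵢ−μ)²/2).
Posterior: Inv-Gamma(8.5 + 4/2, 12.2 + 40.112/2) = Inv-Gamma(10.50, 32.2560).
E[σ²|data] = β/(α−1) = 32.2560/9.50 = 3.3954.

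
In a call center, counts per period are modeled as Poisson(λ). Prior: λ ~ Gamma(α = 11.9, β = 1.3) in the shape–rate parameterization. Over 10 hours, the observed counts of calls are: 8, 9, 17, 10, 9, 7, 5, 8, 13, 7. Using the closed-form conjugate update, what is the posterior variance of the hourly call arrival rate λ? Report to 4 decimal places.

0.8215

With a Gamma(shape α, rate β) prior, the Poisson likelihood is conjugate: the posterior is Gamma(α + ΣXᵢ, β + n).
Sum of counts S = 93 over n = 10 hours.
Posterior: Gamma(α+S, β+n) = Gamma(11.9+93, 1.3+10) = Gamma(104.9, 11.3).
Var = α/β² = 104.9/11.3² = 0.8215.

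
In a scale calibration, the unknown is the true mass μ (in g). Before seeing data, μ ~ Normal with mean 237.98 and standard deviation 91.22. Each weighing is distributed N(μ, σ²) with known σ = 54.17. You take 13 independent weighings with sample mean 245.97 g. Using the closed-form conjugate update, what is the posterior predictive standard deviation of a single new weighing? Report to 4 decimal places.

For Normal data with known variance σ², a Normal(μ₀, σ₀²) prior on μ is conjugate. Posterior precision = 1/σ₀² + n/σ²; posterior mean is the precision-weighted average of μ₀ and x̄.
σ₀² = 91.22² = 8321.0884, σ² = 54.17² = 2934.3889; σ² + n·σ₀² = 2934.3889 + 13·8321.0884 = 111108.5381.
Posterior precision = 1/σ₀² + n/σ² = 1/8321.0884 + 13/2934.3889 = (σ² + n·σ₀²)/(σ₀²σ²) = 111108.5381/(8321.0884·2934.3889); posterior variance σₙ² = σ₀²σ²/(σ² + n·σ₀²) = 8321.0884·2934.3889/111108.5381 = 219.760874.
Predictive variance for one new observation = σₙ² + σ² = 8321.0884·2934.3889/111108.5381 + 2934.3889 = σ²·(σ₀² + 111108.5381)/111108.5381 = 2934.3889·119429.6265/111108.5381 = 3154.149774; SD = √(2934.3889·119429.6265/111108.5381) = 56.1618.

56.1618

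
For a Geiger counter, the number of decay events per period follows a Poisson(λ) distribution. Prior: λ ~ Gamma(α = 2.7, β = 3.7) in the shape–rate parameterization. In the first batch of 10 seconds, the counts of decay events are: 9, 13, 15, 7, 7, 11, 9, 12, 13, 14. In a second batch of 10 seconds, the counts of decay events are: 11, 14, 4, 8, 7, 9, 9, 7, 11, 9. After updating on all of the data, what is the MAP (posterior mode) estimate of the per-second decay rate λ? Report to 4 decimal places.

8.4684

With a Gamma(shape α, rate β) prior, the Poisson likelihood is conjugate: the posterior is Gamma(α + ΣXᵢ, β + n).
Batch 1: sum of counts S = 110 over n = 10 seconds.
After batch 1: Gamma(α+S, β+n) = Gamma(2.7+110, 3.7+10) = Gamma(112.7, 13.7).
Batch 2: sum of counts S = 89 over n = 10 seconds.
After batch 2: Gamma(α+S, β+n) = Gamma(112.7+89, 13.7+10) = Gamma(201.7, 23.7).
Mode of Gamma(α,β) for α≥1 is (α−1)/β = 200.7/23.7 = 8.4684.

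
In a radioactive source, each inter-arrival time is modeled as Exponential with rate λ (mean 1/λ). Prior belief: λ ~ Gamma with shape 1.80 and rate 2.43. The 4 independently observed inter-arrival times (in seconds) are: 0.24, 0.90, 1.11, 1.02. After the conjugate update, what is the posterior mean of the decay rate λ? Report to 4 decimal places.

1.0175

With a Gamma(shape α, rate β) prior on the exponential rate λ, the posterior after n observations with total T = Σxᵢ is Gamma(α+n, β+T).
Sum of observations T = 3.27 seconds; n = 4.
Posterior: Gamma(1.80+4, 2.43+3.27) = Gamma(5.80, 5.70).
Posterior mean of λ = α/β = 5.80/5.70 = 1.0175.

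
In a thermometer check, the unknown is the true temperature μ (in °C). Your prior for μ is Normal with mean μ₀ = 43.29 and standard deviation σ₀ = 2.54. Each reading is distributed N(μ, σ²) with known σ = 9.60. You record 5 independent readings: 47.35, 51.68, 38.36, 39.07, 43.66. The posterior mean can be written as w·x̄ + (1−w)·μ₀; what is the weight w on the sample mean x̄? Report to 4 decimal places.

For Normal data with known variance σ², a Normal(μ₀, σ₀²) prior on μ is conjugate. Posterior precision = 1/σ₀² + n/σ²; posterior mean is the precision-weighted average of μ₀ and x̄.
σ₀² = 2.54² = 6.4516, σ² = 9.60² = 92.16. Prior precision 1/σ₀² = 1/6.4516; data precision n/σ² = 5/92.16.
w = (n/σ²)/(1/σ₀² + n/σ²) = n·σ₀²/(σ² + n·σ₀²) = 5·6.4516/(92.16 + 5·6.4516) = 32.258/124.418 = 0.2593.

0.2593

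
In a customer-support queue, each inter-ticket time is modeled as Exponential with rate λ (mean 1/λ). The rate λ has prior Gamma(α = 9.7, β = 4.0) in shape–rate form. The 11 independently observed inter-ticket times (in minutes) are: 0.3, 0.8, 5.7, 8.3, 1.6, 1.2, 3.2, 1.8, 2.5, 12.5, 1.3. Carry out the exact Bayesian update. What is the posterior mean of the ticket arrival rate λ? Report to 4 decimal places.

With a Gamma(shape α, rate β) prior on the exponential rate λ, the posterior after n observations with total T = Σxᵢ is Gamma(α+n, β+T).
Sum of observations T = 39.2 minutes; n = 11.
Posterior: Gamma(9.7+11, 4.0+39.2) = Gamma(20.7, 43.2).
Posterior mean of λ = α/β = 20.7/43.2 = 0.4792.

0.4792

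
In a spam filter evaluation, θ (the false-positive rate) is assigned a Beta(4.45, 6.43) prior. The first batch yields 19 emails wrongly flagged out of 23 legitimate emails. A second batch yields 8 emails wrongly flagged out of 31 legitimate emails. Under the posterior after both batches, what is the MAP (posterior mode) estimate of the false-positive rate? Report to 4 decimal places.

0.4843

The Beta prior is conjugate to a Binomial/Bernoulli likelihood; the update adds successes to α and failures to β.
After batch 1: Beta(4.45+19, 6.43+4) = Beta(23.45, 10.43).
After batch 2: Beta(23.45+8, 10.43+23) = Beta(31.45, 33.43).
Mode of Beta(a,b) for a,b>1 is (a−1)/(a+b−2) = 30.45/62.88 = 0.4843.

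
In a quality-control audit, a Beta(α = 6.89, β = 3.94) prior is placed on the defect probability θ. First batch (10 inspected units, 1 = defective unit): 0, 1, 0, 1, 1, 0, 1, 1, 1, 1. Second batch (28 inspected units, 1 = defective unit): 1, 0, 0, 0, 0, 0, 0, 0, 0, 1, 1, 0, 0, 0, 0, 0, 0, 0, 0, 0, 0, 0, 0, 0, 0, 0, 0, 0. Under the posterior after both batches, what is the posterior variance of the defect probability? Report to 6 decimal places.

The Beta prior is conjugate to a Binomial/Bernoulli likelihood; the update adds successes to α and failures to β.
After batch 1: Beta(6.89+7, 3.94+3) = Beta(13.89, 6.94).
After batch 2: Beta(13.89+3, 6.94+25) = Beta(16.89, 31.94).
Var = αβ/((α+β)²(α+β+1)) = 16.89·31.94/(48.83²·49.83) = 0.004540.

0.004540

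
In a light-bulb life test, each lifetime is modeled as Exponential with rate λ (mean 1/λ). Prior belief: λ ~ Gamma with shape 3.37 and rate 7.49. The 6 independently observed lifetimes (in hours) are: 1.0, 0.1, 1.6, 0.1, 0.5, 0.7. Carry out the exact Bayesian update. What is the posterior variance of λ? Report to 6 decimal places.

0.070974

With a Gamma(shape α, rate β) prior on the exponential rate λ, the posterior after n observations with total T = Σxᵢ is Gamma(α+n, β+T).
Sum of observations T = 4.0 hours; n = 6.
Posterior: Gamma(3.37+6, 7.49+4.0) = Gamma(9.37, 11.49).
Var = α/β² = 0.070974.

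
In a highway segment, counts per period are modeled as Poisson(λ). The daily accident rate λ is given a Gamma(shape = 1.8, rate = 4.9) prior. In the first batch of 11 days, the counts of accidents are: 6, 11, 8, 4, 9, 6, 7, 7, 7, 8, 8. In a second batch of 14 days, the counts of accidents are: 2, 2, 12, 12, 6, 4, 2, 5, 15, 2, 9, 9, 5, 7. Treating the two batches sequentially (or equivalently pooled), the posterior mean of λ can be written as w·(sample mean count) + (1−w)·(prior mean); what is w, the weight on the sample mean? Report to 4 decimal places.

0.8361

With a Gamma(shape α, rate β) prior, the Poisson likelihood is conjugate: the posterior is Gamma(α + ΣXᵢ, β + n).
Total number of days: n = 11 + 14 = 25.
Posterior mean = (α₀+S)/(β₀+n) = [n/(β₀+n)]·(S/n) + [β₀/(β₀+n)]·(α₀/β₀), so only n and β₀ enter the weight.
Weight on data w = n/(β₀+n) = 25/(4.9+25) = 25/29.9 = 0.8361.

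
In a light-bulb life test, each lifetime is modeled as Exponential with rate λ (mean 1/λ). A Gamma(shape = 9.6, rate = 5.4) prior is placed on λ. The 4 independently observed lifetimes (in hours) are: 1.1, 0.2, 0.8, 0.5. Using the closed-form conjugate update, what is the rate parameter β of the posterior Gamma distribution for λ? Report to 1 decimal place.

8.0

With a Gamma(shape α, rate β) prior on the exponential rate λ, the posterior after n observations with total T = Σxᵢ is Gamma(α+n, β+T).
Sum of observations T = 2.6 hours; n = 4.
Posterior: Gamma(9.6+4, 5.4+2.6) = Gamma(13.6, 8.0).
Posterior β = 8.0.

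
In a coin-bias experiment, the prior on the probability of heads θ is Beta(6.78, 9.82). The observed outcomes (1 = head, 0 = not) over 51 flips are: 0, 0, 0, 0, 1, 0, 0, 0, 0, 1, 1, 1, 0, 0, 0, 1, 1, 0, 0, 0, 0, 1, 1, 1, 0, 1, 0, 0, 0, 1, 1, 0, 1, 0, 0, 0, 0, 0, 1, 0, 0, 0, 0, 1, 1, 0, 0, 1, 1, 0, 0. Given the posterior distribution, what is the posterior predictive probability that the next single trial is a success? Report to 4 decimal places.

The Beta prior is conjugate to a Binomial/Bernoulli likelihood; the update adds successes to α and failures to β.
Posterior: Beta(α+k, β+n−k) = Beta(6.78+18, 9.82+33) = Beta(24.78, 42.82).
For a single future Bernoulli trial, P(success | data) = α/(α+β) = 0.3666.

0.3666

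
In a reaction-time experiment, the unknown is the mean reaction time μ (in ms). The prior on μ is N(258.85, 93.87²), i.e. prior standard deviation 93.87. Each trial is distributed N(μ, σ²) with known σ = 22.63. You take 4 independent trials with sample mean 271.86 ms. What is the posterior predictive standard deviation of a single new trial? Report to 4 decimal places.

25.2648

For Normal data with known variance σ², a Normal(μ₀, σ₀²) prior on μ is conjugate. Posterior precision = 1/σ₀² + n/σ²; posterior mean is the precision-weighted average of μ₀ and x̄.
σ₀² = 93.87² = 8811.5769, σ² = 22.63² = 512.1169; σ² + n·σ₀² = 512.1169 + 4·8811.5769 = 35758.4245.
Posterior precision = 1/σ₀² + n/σ² = 1/8811.5769 + 4/512.1169 = (σ² + n·σ₀²)/(σ₀²σ²) = 35758.4245/(8811.5769·512.1169); posterior variance σₙ² = σ₀²σ²/(σ² + n·σ₀²) = 8811.5769·512.1169/35758.4245 = 126.195645.
Predictive variance for one new observation = σₙ² + σ² = 8811.5769·512.1169/35758.4245 + 512.1169 = σ²·(σ₀² + 35758.4245)/35758.4245 = 512.1169·44570.0014/35758.4245 = 638.312545; SD = √(512.1169·44570.0014/35758.4245) = 25.2648.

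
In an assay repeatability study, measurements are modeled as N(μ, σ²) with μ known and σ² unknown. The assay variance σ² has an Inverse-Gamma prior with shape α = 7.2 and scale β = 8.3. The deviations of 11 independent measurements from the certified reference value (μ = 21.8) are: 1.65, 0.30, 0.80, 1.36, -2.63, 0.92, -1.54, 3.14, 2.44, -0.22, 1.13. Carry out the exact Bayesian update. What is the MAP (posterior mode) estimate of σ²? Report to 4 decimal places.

1.7947

With known mean μ and an Inverse-Gamma(α, β) prior on σ², the Normal likelihood is conjugate: posterior is Inv-Gamma(α + n/2, β + Σ(xᵢ−μ)²/2).
Σ(xᵢ−μ)² = (1.65)² + (0.30)² + (0.80)² + (1.36)² + (-2.63)² + (0.92)² + (-1.54)² + (3.14)² + (2.44)² + (-0.22)² + (1.13)² = 32.5755.
Posterior: Inv-Gamma(7.2 + 11/2, 8.3 + 32.5755/2) = Inv-Gamma(12.70, 24.58775).
Mode = β/(α+1) = 24.58775/13.70 = 1.7947.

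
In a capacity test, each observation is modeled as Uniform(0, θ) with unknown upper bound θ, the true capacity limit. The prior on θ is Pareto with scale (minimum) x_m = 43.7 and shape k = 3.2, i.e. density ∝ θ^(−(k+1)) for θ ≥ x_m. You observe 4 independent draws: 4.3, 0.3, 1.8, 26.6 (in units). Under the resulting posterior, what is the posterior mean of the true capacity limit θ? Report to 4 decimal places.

50.7484

A Pareto(scale x_m, shape k) prior on the upper bound θ of Uniform(0, θ) is conjugate: posterior is Pareto(max(x_m, max xᵢ), k + n).
Sample maximum = 26.6; prior scale x_m = 43.7 → posterior scale = max = 43.7.
Posterior shape = 3.2 + 4 = 7.2.
E[θ|data] = k·x_m/(k−1) = 7.2·43.7/6.2 = 50.7484.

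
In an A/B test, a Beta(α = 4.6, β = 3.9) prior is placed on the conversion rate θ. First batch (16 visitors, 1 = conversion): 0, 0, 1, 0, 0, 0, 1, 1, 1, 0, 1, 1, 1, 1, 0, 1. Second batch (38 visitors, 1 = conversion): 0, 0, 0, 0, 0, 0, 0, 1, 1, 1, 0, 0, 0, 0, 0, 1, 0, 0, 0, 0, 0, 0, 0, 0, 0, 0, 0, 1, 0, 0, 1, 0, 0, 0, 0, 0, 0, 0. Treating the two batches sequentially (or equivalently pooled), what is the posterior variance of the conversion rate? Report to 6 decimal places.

0.003390

The Beta prior is conjugate to a Binomial/Bernoulli likelihood; the update adds successes to α and failures to β.
After batch 1: Beta(4.6+9, 3.9+7) = Beta(13.6, 10.9).
After batch 2: Beta(13.6+6, 10.9+32) = Beta(19.6, 42.9).
Var = αβ/((α+β)²(α+β+1)) = 19.6·42.9/(62.5²·63.5) = 0.003390.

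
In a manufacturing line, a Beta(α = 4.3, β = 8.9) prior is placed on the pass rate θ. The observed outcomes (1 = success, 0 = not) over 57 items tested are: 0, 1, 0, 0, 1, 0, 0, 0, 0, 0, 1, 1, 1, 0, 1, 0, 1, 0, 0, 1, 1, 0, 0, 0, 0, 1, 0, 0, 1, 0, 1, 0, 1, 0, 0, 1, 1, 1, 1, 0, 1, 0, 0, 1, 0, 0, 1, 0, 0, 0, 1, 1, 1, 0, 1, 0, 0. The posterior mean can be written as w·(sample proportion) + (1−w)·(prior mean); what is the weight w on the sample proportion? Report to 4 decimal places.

The Beta prior is conjugate to a Binomial/Bernoulli likelihood; the update adds successes to α and failures to β.
Posterior mean = (α₀+k)/(α₀+β₀+n) = [n/(α₀+β₀+n)]·(k/n) + [(α₀+β₀)/(α₀+β₀+n)]·α₀/(α₀+β₀), so only n and the prior enter the weight.
The weight on the data is w = n/(α₀+β₀+n) = 57/(4.3+8.9+57) = 57/70.2 = 0.8120.

0.8120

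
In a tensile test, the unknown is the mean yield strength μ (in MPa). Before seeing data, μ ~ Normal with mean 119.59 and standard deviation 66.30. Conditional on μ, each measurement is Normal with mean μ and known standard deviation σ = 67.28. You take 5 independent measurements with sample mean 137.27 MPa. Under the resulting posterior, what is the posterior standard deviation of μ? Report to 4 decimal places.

For Normal data with known variance σ², a Normal(μ₀, σ₀²) prior on μ is conjugate. Posterior precision = 1/σ₀² + n/σ²; posterior mean is the precision-weighted average of μ₀ and x̄.
σ₀² = 66.30² = 4395.69, σ² = 67.28² = 4526.5984; σ² + n·σ₀² = 4526.5984 + 5·4395.69 = 26505.0484.
Posterior precision = 1/σ₀² + n/σ² = 1/4395.69 + 5/4526.5984 = (σ² + n·σ₀²)/(σ₀²σ²) = 26505.0484/(4395.69·4526.5984); posterior variance σₙ² = σ₀²σ²/(σ² + n·σ₀²) = 4395.69·4526.5984/26505.0484 = 750.706923.
Posterior SD = √σₙ² = √(4395.69·4526.5984/26505.0484) = 27.3990.

27.3990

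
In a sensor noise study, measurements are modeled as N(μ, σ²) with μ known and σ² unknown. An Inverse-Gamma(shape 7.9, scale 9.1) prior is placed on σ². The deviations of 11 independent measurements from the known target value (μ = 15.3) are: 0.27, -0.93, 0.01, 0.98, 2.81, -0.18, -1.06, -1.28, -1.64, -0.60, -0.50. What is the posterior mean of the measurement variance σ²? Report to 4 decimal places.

With known mean μ and an Inverse-Gamma(α, β) prior on σ², the Normal likelihood is conjugate: posterior is Inv-Gamma(α + n/2, β + Σ(xᵢ−μ)²/2).
Σ(xᵢ−μ)² = (0.27)² + (-0.93)² + (0.01)² + (0.98)² + (2.81)² + (-0.18)² + (-1.06)² + (-1.28)² + (-1.64)² + (-0.60)² + (-0.50)² = 15.8884.
Posterior: Inv-Gamma(7.9 + 11/2, 9.1 + 15.8884/2) = Inv-Gamma(13.40, 17.04420).
E[σ²|data] = β/(α−1) = 17.04420/12.40 = 1.3745.

1.3745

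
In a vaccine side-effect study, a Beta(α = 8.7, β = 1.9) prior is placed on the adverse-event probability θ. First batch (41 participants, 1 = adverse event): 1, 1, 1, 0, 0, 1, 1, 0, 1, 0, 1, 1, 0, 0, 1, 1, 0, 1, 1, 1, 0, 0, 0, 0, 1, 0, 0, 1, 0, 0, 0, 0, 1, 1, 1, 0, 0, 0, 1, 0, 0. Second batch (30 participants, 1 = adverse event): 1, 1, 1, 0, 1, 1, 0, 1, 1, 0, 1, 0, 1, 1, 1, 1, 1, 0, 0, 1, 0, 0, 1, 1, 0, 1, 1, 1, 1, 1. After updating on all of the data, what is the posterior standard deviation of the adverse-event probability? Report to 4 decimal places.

0.0540

The Beta prior is conjugate to a Binomial/Bernoulli likelihood; the update adds successes to α and failures to β.
After batch 1: Beta(8.7+19, 1.9+22) = Beta(27.7, 23.9).
After batch 2: Beta(27.7+21, 23.9+9) = Beta(48.7, 32.9).
Var = αβ/((α+β)²(α+β+1)) = 48.7·32.9/(81.6²·82.6) = 0.00291316; SD = √0.00291316 = 0.0540.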